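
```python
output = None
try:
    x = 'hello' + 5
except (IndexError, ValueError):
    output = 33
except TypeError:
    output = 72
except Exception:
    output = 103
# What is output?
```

Step-by-step execution trace:
1. `x = 'hello' + 5` raises TypeError.
2. `except (IndexError, ValueError)` does not match TypeError; skipped.
3. `except TypeError` matches (exact type match) → output = 72.
4. `except Exception` is not reached.
Result: 72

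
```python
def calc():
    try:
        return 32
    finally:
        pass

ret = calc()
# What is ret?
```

Step-by-step execution trace:
1. `calc()` enters try: `return 32` sets pending return value 32.
2. Before returning, `finally: pass` runs (no effect).
3. calc() returns 32 → ret = 32.
Result: 32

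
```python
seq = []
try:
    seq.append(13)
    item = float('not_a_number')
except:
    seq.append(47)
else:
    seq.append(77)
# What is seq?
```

Step-by-step execution trace:
1. try: `seq.append(13)` → seq = [13].
2. `item = float('not_a_number')` raises ValueError.
3. bare `except` matches → `seq.append(47)` → seq = [13, 47].
4. `else` is skipped (an exception was raised).
Result: [13, 47]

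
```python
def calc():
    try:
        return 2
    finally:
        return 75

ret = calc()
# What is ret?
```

Step-by-step execution trace:
1. `calc()` enters try: `return 2` sets pending return value 2.
2. Before returning, `finally: return 75` runs and overrides the pending return.
3. calc() returns 75 → ret = 75.
Result: 75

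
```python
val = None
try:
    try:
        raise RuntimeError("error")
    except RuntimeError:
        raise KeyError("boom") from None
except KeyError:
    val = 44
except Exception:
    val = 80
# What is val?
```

Step-by-step execution trace:
1. Inner try raises RuntimeError; inner `except RuntimeError` catches it.
2. `raise KeyError(...) from None` raises KeyError (from None suppresses __context__, but the active exception is still KeyError).
3. Outer `except KeyError` matches → val = 44.
4. `except Exception` is not reached.
Result: 44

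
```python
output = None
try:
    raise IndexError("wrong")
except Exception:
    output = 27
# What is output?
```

Step-by-step execution trace:
1. `raise IndexError(...)` raises IndexError.
2. `except Exception` matches (IndexError is a subclass of Exception) → output = 27.
Result: 27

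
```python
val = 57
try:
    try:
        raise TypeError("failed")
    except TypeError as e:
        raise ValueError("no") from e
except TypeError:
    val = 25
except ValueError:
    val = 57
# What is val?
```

Step-by-step execution trace:
1. Inner try raises TypeError; inner `except TypeError as e` catches it.
2. `raise ValueError(...) from e` raises ValueError (TypeError is attached as __cause__, but only ValueError is active).
3. Outer `except TypeError` does not match ValueError; skipped.
4. Outer `except ValueError` matches → val = 57.
Result: 57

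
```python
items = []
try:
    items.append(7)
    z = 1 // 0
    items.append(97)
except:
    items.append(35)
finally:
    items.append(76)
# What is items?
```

Step-by-step execution trace:
1. try: `items.append(7)` → items = [7].
2. `z = 1 // 0` raises ZeroDivisionError; `items.append(97)` is not reached.
3. bare `except` matches → `items.append(35)` → items = [7, 35].
4. finally always runs: `items.append(76)` → items = [7, 35, 76].
Result: [7, 35, 76]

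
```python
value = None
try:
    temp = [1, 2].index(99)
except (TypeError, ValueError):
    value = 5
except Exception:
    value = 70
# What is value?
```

Step-by-step execution trace:
1. `temp = [1, 2].index(99)` raises ValueError.
2. `except (TypeError, ValueError)` matches (ValueError is in the tuple) → value = 5.
3. `except Exception` is not reached.
Result: 5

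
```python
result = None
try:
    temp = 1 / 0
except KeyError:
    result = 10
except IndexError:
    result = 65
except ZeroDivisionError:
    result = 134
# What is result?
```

Step-by-step execution trace:
1. `temp = 1 / 0` raises ZeroDivisionError.
2. `except KeyError` does not match ZeroDivisionError; skipped.
3. `except IndexError` does not match ZeroDivisionError; skipped.
4. `except ZeroDivisionError` matches → result = 134.
Result: 134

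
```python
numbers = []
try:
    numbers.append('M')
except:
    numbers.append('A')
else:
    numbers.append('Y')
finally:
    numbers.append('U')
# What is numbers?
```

Step-by-step execution trace:
1. try: `numbers.append('M')` → numbers = ['M']. No exception raised.
2. `except` is skipped.
3. `else` runs: `numbers.append('Y')` → numbers = ['M', 'Y'].
4. `finally` always runs: `numbers.append('U')` → numbers = ['M', 'Y', 'U'].
Result: ['M', 'Y', 'U']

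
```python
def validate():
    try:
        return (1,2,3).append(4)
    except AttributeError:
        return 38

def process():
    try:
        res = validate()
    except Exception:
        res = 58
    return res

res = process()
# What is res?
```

Step-by-step execution trace:
1. `process()` calls `validate()`.
2. In validate: `(1,2,3).append(4)` raises AttributeError; `except AttributeError` catches it → returns 38.
3. In process: `res = validate()` → res = 38. No exception reaches process.
4. `except Exception` is skipped; process returns 38.
5. res = 38.
Result: 38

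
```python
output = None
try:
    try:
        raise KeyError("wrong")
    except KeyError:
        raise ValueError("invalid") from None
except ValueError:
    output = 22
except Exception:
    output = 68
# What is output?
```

Step-by-step execution trace:
1. Inner try raises KeyError; inner `except KeyError` catches it.
2. `raise ValueError(...) from None` raises ValueError (from None suppresses __context__, but the active exception is still ValueError).
3. Outer `except ValueError` matches → output = 22.
4. `except Exception` is not reached.
Result: 22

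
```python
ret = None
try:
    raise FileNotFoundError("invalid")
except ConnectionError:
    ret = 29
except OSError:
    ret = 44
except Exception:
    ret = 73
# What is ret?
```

Step-by-step execution trace:
1. `raise FileNotFoundError(...)` raises FileNotFoundError.
2. `except ConnectionError` does not match (FileNotFoundError is not a subclass of ConnectionError); skipped.
3. `except OSError` matches (FileNotFoundError is a subclass of OSError) → ret = 44.
4. `except Exception` is not reached.
Result: 44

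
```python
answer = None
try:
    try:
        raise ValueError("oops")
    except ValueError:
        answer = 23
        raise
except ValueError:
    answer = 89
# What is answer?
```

Step-by-step execution trace:
1. Inner try: `raise ValueError("oops")` raises ValueError.
2. Inner `except ValueError` matches → answer = 23.
3. bare `raise` re-raises the same ValueError.
4. Outer `except ValueError` matches → answer = 89.
Result: 89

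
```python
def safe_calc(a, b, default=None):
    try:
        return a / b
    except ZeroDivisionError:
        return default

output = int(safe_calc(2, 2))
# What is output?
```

Step-by-step execution trace:
1. `safe_calc(2, 2)` enters try: `return 2 / 2` → returns 1.0. No exception raised.
2. `except ZeroDivisionError` is skipped.
3. `int(1.0)` → 1 → output = 1.
Result: 1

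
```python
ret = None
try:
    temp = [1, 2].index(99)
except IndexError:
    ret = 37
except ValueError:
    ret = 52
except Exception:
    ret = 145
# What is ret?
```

Step-by-step execution trace:
1. `temp = [1, 2].index(99)` raises ValueError.
2. `except IndexError` does not match ValueError; skipped.
3. `except ValueError` matches → ret = 52.
4. Remaining except clauses are skipped.
Result: 52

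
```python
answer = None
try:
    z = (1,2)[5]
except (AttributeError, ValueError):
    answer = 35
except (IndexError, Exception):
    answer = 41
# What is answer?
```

Step-by-step execution trace:
1. `z = (1,2)[5]` raises IndexError.
2. `except (AttributeError, ValueError)` does not match IndexError; skipped.
3. `except (IndexError, Exception)` matches (IndexError is in the tuple) → answer = 41.
Result: 41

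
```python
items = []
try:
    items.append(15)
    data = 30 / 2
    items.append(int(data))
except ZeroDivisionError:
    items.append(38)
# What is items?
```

Step-by-step execution trace:
1. try: `items.append(15)` → items = [15].
2. `data = 30 / 2` → data = 15.0. No exception raised.
3. `items.append(int(data))` → items = [15, 15].
4. `except ZeroDivisionError` is skipped (no exception was raised).
Result: [15, 15]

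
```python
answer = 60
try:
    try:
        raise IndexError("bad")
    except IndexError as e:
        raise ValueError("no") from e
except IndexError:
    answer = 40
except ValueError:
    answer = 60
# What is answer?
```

Step-by-step execution trace:
1. Inner try raises IndexError; inner `except IndexError as e` catches it.
2. `raise ValueError(...) from e` raises ValueError (IndexError is attached as __cause__, but only ValueError is active).
3. Outer `except IndexError` does not match ValueError; skipped.
4. Outer `except ValueError` matches → answer = 60.
Result: 60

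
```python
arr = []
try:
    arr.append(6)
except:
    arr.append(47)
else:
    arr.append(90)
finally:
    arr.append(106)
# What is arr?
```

Step-by-step execution trace:
1. try: `arr.append(6)` → arr = [6]. No exception raised.
2. `except` is skipped.
3. `else` runs: `arr.append(90)` → arr = [6, 90].
4. `finally` always runs: `arr.append(106)` → arr = [6, 90, 106].
Result: [6, 90, 106]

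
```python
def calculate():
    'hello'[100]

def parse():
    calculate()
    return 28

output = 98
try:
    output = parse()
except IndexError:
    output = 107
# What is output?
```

Step-by-step execution trace:
1. output starts at 98.
2. try: `parse()` calls `calculate()`.
3. `calculate()` evaluates `'hello'[100]`, which raises IndexError; it propagates through parse (uncaught).
4. `return 28` in parse is not reached; the assignment to output does not complete.
5. `except IndexError` matches → output = 107.
Result: 107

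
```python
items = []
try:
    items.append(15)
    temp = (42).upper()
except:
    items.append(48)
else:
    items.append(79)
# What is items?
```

Step-by-step execution trace:
1. try: `items.append(15)` → items = [15].
2. `temp = (42).upper()` raises AttributeError.
3. bare `except` matches → `items.append(48)` → items = [15, 48].
4. `else` is skipped (an exception was raised).
Result: [15, 48]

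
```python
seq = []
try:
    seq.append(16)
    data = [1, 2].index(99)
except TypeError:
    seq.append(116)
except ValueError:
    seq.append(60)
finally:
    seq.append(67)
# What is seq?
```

Step-by-step execution trace:
1. try: `seq.append(16)` → seq = [16].
2. `data = [1, 2].index(99)` raises ValueError.
3. `except TypeError` does not match ValueError; skipped.
4. `except ValueError` matches → `seq.append(60)` → seq = [16, 60].
5. finally always runs: `seq.append(67)` → seq = [16, 60, 67].
Result: [16, 60, 67]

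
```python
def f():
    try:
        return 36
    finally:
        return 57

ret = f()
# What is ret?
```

Step-by-step execution trace:
1. `f()` enters try: `return 36` sets pending return value 36.
2. Before returning, `finally: return 57` runs and overrides the pending return.
3. f() returns 57 → ret = 57.
Result: 57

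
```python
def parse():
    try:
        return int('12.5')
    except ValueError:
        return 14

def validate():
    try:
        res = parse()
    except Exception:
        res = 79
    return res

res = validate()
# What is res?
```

Step-by-step execution trace:
1. `validate()` calls `parse()`.
2. In parse: `int('12.5')` raises ValueError; `except ValueError` catches it → returns 14.
3. In validate: `res = parse()` → res = 14. No exception reaches validate.
4. `except Exception` is skipped; validate returns 14.
5. res = 14.
Result: 14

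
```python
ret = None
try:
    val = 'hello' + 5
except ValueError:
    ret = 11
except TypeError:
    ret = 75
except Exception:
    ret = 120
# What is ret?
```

Step-by-step execution trace:
1. `val = 'hello' + 5` raises TypeError.
2. `except ValueError` does not match TypeError; skipped.
3. `except TypeError` matches → ret = 75.
4. Remaining except clauses are skipped.
Result: 75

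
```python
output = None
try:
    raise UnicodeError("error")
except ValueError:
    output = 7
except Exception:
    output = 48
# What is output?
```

Step-by-step execution trace:
1. `raise UnicodeError(...)` raises UnicodeError.
2. `except ValueError` matches (UnicodeError is a subclass of ValueError) → output = 7.
3. `except Exception` is not reached.
Result: 7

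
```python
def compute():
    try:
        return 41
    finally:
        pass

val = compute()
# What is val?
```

Step-by-step execution trace:
1. `compute()` enters try: `return 41` sets pending return value 41.
2. Before returning, `finally: pass` runs (no effect).
3. compute() returns 41 → val = 41.
Result: 41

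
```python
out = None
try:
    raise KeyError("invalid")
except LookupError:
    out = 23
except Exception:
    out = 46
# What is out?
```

Step-by-step execution trace:
1. `raise KeyError(...)` raises KeyError.
2. `except LookupError` matches (KeyError is a subclass of LookupError) → out = 23.
3. `except Exception` is not reached.
Result: 23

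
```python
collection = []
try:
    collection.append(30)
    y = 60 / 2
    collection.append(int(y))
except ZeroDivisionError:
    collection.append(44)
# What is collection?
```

Step-by-step execution trace:
1. try: `collection.append(30)` → collection = [30].
2. `y = 60 / 2` → y = 30.0. No exception raised.
3. `collection.append(int(y))` → collection = [30, 30].
4. `except ZeroDivisionError` is skipped (no exception was raised).
Result: [30, 30]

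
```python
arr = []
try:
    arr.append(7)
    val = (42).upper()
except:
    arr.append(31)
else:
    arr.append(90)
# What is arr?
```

Step-by-step execution trace:
1. try: `arr.append(7)` → arr = [7].
2. `val = (42).upper()` raises AttributeError.
3. bare `except` matches → `arr.append(31)` → arr = [7, 31].
4. `else` is skipped (an exception was raised).
Result: [7, 31]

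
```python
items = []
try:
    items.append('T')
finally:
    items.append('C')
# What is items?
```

Step-by-step execution trace:
1. try: `items.append('T')` → items = ['T'].
2. The try body completes without raising.
3. finally always runs: `items.append('C')` → items = ['T', 'C'].
Result: ['T', 'C']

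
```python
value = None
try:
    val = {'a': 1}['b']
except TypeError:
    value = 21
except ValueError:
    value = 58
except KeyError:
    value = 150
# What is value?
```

Step-by-step execution trace:
1. `val = {'a': 1}['b']` raises KeyError.
2. `except TypeError` does not match KeyError; skipped.
3. `except ValueError` does not match KeyError; skipped.
4. `except KeyError` matches → value = 150.
Result: 150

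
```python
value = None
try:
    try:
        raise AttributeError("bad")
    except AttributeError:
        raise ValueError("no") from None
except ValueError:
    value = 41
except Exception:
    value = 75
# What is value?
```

Step-by-step execution trace:
1. Inner try raises AttributeError; inner `except AttributeError` catches it.
2. `raise ValueError(...) from None` raises ValueError (from None suppresses __context__, but the active exception is still ValueError).
3. Outer `except ValueError` matches → value = 41.
4. `except Exception` is not reached.
Result: 41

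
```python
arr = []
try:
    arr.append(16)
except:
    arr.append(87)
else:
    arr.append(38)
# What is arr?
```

Step-by-step execution trace:
1. try: `arr.append(16)` → arr = [16]. No exception raised.
2. `except` is skipped.
3. `else` runs (try completed without exception): `arr.append(38)` → arr = [16, 38].
Result: [16, 38]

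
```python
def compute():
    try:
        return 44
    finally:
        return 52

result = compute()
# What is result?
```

Step-by-step execution trace:
1. `compute()` enters try: `return 44` sets pending return value 44.
2. Before returning, `finally: return 52` runs and overrides the pending return.
3. compute() returns 52 → result = 52.
Result: 52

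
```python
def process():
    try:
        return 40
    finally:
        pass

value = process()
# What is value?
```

Step-by-step execution trace:
1. `process()` enters try: `return 40` sets pending return value 40.
2. Before returning, `finally: pass` runs (no effect).
3. process() returns 40 → value = 40.
Result: 40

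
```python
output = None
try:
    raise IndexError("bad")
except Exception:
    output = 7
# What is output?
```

Step-by-step execution trace:
1. `raise IndexError(...)` raises IndexError.
2. `except Exception` matches (IndexError is a subclass of Exception) → output = 7.
Result: 7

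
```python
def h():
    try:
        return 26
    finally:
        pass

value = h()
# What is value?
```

Step-by-step execution trace:
1. `h()` enters try: `return 26` sets pending return value 26.
2. Before returning, `finally: pass` runs (no effect).
3. h() returns 26 → value = 26.
Result: 26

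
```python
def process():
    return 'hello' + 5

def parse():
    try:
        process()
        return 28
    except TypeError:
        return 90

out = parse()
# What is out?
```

Step-by-step execution trace:
1. `parse()` calls `process()`.
2. `process()` evaluates `'hello' + 5`, which raises TypeError; it propagates to the caller.
3. `return 28` is not reached.
4. `except TypeError` in parse matches → returns 90.
5. out = 90.
Result: 90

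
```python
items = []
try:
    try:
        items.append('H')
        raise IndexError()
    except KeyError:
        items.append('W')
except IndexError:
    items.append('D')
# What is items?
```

Step-by-step execution trace:
1. Inner try: `items.append('H')` → items = ['H'].
2. `raise IndexError()` raises IndexError.
3. Inner `except KeyError` does not match IndexError; exception propagates to outer try.
4. Outer `except IndexError` matches → `items.append('D')` → items = ['H', 'D'].
Result: ['H', 'D']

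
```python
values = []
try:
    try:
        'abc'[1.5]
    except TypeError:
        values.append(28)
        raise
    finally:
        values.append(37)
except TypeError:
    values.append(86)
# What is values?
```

Step-by-step execution trace:
1. Inner try: `'abc'[1.5]` raises TypeError.
2. Inner `except TypeError` matches → `values.append(28)` → values = [28].
3. bare `raise` re-raises TypeError.
4. Inner `finally` runs during unwinding: `values.append(37)` → values = [28, 37].
5. Outer `except TypeError` matches → `values.append(86)` → values = [28, 37, 86].
Result: [28, 37, 86]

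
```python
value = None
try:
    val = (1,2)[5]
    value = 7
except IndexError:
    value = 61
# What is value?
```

Step-by-step execution trace:
1. `val = (1,2)[5]` raises IndexError.
2. `value = 7` is not reached.
3. `except IndexError` matches → value = 61.
Result: 61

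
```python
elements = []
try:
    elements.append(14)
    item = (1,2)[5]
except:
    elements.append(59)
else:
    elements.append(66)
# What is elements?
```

Step-by-step execution trace:
1. try: `elements.append(14)` → elements = [14].
2. `item = (1,2)[5]` raises IndexError.
3. bare `except` matches → `elements.append(59)` → elements = [14, 59].
4. `else` is skipped (an exception was raised).
Result: [14, 59]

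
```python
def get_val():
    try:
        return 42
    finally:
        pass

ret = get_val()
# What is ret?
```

Step-by-step execution trace:
1. `get_val()` enters try: `return 42` sets pending return value 42.
2. Before returning, `finally: pass` runs (no effect).
3. get_val() returns 42 → ret = 42.
Result: 42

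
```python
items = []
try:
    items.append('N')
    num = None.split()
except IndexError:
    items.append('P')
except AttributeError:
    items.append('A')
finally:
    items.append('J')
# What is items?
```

Step-by-step execution trace:
1. try: `items.append('N')` → items = ['N'].
2. `num = None.split()` raises AttributeError.
3. `except IndexError` does not match AttributeError; skipped.
4. `except AttributeError` matches → `items.append('A')` → items = ['N', 'A'].
5. finally always runs: `items.append('J')` → items = ['N', 'A', 'J'].
Result: ['N', 'A', 'J']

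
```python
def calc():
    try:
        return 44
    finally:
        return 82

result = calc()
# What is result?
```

Step-by-step execution trace:
1. `calc()` enters try: `return 44` sets pending return value 44.
2. Before returning, `finally: return 82` runs and overrides the pending return.
3. calc() returns 82 → result = 82.
Result: 82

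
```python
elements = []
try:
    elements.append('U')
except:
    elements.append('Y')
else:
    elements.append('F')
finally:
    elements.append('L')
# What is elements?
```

Step-by-step execution trace:
1. try: `elements.append('U')` → elements = ['U']. No exception raised.
2. `except` is skipped.
3. `else` runs: `elements.append('F')` → elements = ['U', 'F'].
4. `finally` always runs: `elements.append('L')` → elements = ['U', 'F', 'L'].
Result: ['U', 'F', 'L']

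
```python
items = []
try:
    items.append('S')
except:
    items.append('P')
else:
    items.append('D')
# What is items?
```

Step-by-step execution trace:
1. try: `items.append('S')` → items = ['S']. No exception raised.
2. `except` is skipped.
3. `else` runs (try completed without exception): `items.append('D')` → items = ['S', 'D'].
Result: ['S', 'D']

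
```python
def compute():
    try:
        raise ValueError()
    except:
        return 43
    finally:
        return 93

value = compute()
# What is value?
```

Step-by-step execution trace:
1. `compute()` enters try: `raise ValueError()` raises ValueError.
2. bare `except` matches → `return 43` sets pending return value 43.
3. Before returning, `finally: return 93` runs and overrides the pending return.
4. compute() returns 93 → value = 93.
Result: 93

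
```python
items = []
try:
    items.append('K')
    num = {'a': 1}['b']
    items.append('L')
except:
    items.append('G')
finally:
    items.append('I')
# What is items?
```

Step-by-step execution trace:
1. try: `items.append('K')` → items = ['K'].
2. `num = {'a': 1}['b']` raises KeyError; `items.append('L')` is not reached.
3. bare `except` matches → `items.append('G')` → items = ['K', 'G'].
4. finally always runs: `items.append('I')` → items = ['K', 'G', 'I'].
Result: ['K', 'G', 'I']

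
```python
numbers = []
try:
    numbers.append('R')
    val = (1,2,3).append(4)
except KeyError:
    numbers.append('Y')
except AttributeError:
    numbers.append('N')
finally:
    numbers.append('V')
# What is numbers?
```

Step-by-step execution trace:
1. try: `numbers.append('R')` → numbers = ['R'].
2. `val = (1,2,3).append(4)` raises AttributeError.
3. `except KeyError` does not match AttributeError; skipped.
4. `except AttributeError` matches → `numbers.append('N')` → numbers = ['R', 'N'].
5. finally always runs: `numbers.append('V')` → numbers = ['R', 'N', 'V'].
Result: ['R', 'N', 'V']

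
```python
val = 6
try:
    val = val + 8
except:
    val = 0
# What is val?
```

Step-by-step execution trace:
1. val starts at 6.
2. try: `val = val + 8` → val = 14. No exception raised.
3. `except` is skipped.
Result: 14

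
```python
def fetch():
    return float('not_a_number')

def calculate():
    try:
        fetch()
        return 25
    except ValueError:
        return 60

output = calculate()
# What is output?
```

Step-by-step execution trace:
1. `calculate()` calls `fetch()`.
2. `fetch()` evaluates `float('not_a_number')`, which raises ValueError; it propagates to the caller.
3. `return 25` is not reached.
4. `except ValueError` in calculate matches → returns 60.
5. output = 60.
Result: 60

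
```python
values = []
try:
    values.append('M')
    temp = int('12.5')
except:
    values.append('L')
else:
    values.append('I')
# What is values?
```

Step-by-step execution trace:
1. try: `values.append('M')` → values = ['M'].
2. `temp = int('12.5')` raises ValueError.
3. bare `except` matches → `values.append('L')` → values = ['M', 'L'].
4. `else` is skipped (an exception was raised).
Result: ['M', 'L']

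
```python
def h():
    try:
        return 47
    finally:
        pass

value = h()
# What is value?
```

Step-by-step execution trace:
1. `h()` enters try: `return 47` sets pending return value 47.
2. Before returning, `finally: pass` runs (no effect).
3. h() returns 47 → value = 47.
Result: 47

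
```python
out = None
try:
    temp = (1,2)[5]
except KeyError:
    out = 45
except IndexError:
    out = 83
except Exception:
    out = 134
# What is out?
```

Step-by-step execution trace:
1. `temp = (1,2)[5]` raises IndexError.
2. `except KeyError` does not match IndexError; skipped.
3. `except IndexError` matches → out = 83.
4. Remaining except clauses are skipped.
Result: 83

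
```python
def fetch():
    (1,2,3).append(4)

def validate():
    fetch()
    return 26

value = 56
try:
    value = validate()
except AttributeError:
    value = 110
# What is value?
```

Step-by-step execution trace:
1. value starts at 56.
2. try: `validate()` calls `fetch()`.
3. `fetch()` evaluates `(1,2,3).append(4)`, which raises AttributeError; it propagates through validate (uncaught).
4. `return 26` in validate is not reached; the assignment to value does not complete.
5. `except AttributeError` matches → value = 110.
Result: 110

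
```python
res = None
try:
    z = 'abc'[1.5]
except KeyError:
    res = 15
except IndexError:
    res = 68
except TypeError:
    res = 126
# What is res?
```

Step-by-step execution trace:
1. `z = 'abc'[1.5]` raises TypeError.
2. `except KeyError` does not match TypeError; skipped.
3. `except IndexError` does not match TypeError; skipped.
4. `except TypeError` matches → res = 126.
Result: 126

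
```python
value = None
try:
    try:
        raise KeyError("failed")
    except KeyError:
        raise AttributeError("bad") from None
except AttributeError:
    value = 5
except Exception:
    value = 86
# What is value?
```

Step-by-step execution trace:
1. Inner try raises KeyError; inner `except KeyError` catches it.
2. `raise AttributeError(...) from None` raises AttributeError (from None suppresses __context__, but the active exception is still AttributeError).
3. Outer `except AttributeError` matches → value = 5.
4. `except Exception` is not reached.
Result: 5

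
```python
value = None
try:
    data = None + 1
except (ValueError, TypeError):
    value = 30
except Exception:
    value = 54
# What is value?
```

Step-by-step execution trace:
1. `data = None + 1` raises TypeError.
2. `except (ValueError, TypeError)` matches (TypeError is in the tuple) → value = 30.
3. `except Exception` is not reached.
Result: 30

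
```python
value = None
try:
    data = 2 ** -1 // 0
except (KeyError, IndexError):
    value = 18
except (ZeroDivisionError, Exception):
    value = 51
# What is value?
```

Step-by-step execution trace:
1. `data = 2 ** -1 // 0` raises ZeroDivisionError.
2. `except (KeyError, IndexError)` does not match ZeroDivisionError; skipped.
3. `except (ZeroDivisionError, Exception)` matches (ZeroDivisionError is in the tuple) → value = 51.
Result: 51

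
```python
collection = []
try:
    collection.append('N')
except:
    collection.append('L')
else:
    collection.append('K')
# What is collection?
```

Step-by-step execution trace:
1. try: `collection.append('N')` → collection = ['N']. No exception raised.
2. `except` is skipped.
3. `else` runs (try completed without exception): `collection.append('K')` → collection = ['N', 'K'].
Result: ['N', 'K']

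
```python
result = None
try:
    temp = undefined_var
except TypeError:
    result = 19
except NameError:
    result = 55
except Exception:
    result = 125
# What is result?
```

Step-by-step execution trace:
1. `temp = undefined_var` raises NameError.
2. `except TypeError` does not match NameError; skipped.
3. `except NameError` matches → result = 55.
4. Remaining except clauses are skipped.
Result: 55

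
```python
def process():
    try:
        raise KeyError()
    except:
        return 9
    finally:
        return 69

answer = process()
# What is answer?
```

Step-by-step execution trace:
1. `process()` enters try: `raise KeyError()` raises KeyError.
2. bare `except` matches → `return 9` sets pending return value 9.
3. Before returning, `finally: return 69` runs and overrides the pending return.
4. process() returns 69 → answer = 69.
Result: 69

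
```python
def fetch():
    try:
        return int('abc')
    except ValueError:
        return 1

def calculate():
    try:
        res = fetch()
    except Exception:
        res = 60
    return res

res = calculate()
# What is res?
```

Step-by-step execution trace:
1. `calculate()` calls `fetch()`.
2. In fetch: `int('abc')` raises ValueError; `except ValueError` catches it → returns 1.
3. In calculate: `res = fetch()` → res = 1. No exception reaches calculate.
4. `except Exception` is skipped; calculate returns 1.
5. res = 1.
Result: 1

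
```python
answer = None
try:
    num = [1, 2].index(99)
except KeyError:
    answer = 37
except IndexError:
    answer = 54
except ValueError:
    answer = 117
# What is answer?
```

Step-by-step execution trace:
1. `num = [1, 2].index(99)` raises ValueError.
2. `except KeyError` does not match ValueError; skipped.
3. `except IndexError` does not match ValueError; skipped.
4. `except ValueError` matches → answer = 117.
Result: 117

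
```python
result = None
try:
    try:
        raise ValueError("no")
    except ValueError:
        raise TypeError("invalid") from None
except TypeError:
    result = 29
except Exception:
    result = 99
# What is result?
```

Step-by-step execution trace:
1. Inner try raises ValueError; inner `except ValueError` catches it.
2. `raise TypeError(...) from None` raises TypeError (from None suppresses __context__, but the active exception is still TypeError).
3. Outer `except TypeError` matches → result = 29.
4. `except Exception` is not reached.
Result: 29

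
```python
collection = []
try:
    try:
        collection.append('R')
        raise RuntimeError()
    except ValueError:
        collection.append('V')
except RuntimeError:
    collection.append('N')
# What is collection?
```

Step-by-step execution trace:
1. Inner try: `collection.append('R')` → collection = ['R'].
2. `raise RuntimeError()` raises RuntimeError.
3. Inner `except ValueError` does not match RuntimeError; exception propagates to outer try.
4. Outer `except RuntimeError` matches → `collection.append('N')` → collection = ['R', 'N'].
Result: ['R', 'N']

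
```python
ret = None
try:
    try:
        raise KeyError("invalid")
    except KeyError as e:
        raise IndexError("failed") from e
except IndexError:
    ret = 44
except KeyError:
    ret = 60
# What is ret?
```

Step-by-step execution trace:
1. Inner try raises KeyError; inner `except KeyError as e` catches it.
2. `raise IndexError(...) from e` raises IndexError (KeyError is attached as __cause__, but only IndexError is active).
3. Outer `except IndexError` matches → ret = 44.
4. `except KeyError` is not reached.
Result: 44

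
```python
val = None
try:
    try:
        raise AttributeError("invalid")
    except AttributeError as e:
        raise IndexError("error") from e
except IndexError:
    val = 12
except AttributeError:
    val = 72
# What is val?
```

Step-by-step execution trace:
1. Inner try raises AttributeError; inner `except AttributeError as e` catches it.
2. `raise IndexError(...) from e` raises IndexError (AttributeError is attached as __cause__, but only IndexError is active).
3. Outer `except IndexError` matches → val = 12.
4. `except AttributeError` is not reached.
Result: 12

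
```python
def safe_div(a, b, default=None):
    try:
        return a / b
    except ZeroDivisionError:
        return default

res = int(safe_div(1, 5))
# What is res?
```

Step-by-step execution trace:
1. `safe_div(1, 5)` enters try: `return 1 / 5` → returns 0.2. No exception raised.
2. `except ZeroDivisionError` is skipped.
3. `int(0.2)` → 0 → res = 0.
Result: 0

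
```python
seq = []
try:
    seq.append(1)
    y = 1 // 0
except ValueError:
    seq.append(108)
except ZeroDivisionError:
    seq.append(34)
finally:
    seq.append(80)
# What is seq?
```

Step-by-step execution trace:
1. try: `seq.append(1)` → seq = [1].
2. `y = 1 // 0` raises ZeroDivisionError.
3. `except ValueError` does not match ZeroDivisionError; skipped.
4. `except ZeroDivisionError` matches → `seq.append(34)` → seq = [1, 34].
5. finally always runs: `seq.append(80)` → seq = [1, 34, 80].
Result: [1, 34, 80]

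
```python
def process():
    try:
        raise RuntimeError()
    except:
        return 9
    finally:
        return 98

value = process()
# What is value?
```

Step-by-step execution trace:
1. `process()` enters try: `raise RuntimeError()` raises RuntimeError.
2. bare `except` matches → `return 9` sets pending return value 9.
3. Before returning, `finally: return 98` runs and overrides the pending return.
4. process() returns 98 → value = 98.
Result: 98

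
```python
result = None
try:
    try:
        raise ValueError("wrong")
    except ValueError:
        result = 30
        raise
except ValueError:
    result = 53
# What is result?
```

Step-by-step execution trace:
1. Inner try: `raise ValueError("wrong")` raises ValueError.
2. Inner `except ValueError` matches → result = 30.
3. bare `raise` re-raises the same ValueError.
4. Outer `except ValueError` matches → result = 53.
Result: 53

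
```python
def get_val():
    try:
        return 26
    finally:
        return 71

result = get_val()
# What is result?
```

Step-by-step execution trace:
1. `get_val()` enters try: `return 26` sets pending return value 26.
2. Before returning, `finally: return 71` runs and overrides the pending return.
3. get_val() returns 71 → result = 71.
Result: 71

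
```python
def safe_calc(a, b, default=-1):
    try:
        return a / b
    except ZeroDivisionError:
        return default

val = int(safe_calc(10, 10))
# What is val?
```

Step-by-step execution trace:
1. `safe_calc(10, 10)` enters try: `return 10 / 10` → returns 1.0. No exception raised.
2. `except ZeroDivisionError` is skipped.
3. `int(1.0)` → 1 → val = 1.
Result: 1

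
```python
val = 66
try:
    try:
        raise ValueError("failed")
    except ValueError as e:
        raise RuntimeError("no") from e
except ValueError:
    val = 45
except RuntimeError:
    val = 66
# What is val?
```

Step-by-step execution trace:
1. Inner try raises ValueError; inner `except ValueError as e` catches it.
2. `raise RuntimeError(...) from e` raises RuntimeError (ValueError is attached as __cause__, but only RuntimeError is active).
3. Outer `except ValueError` does not match RuntimeError; skipped.
4. Outer `except RuntimeError` matches → val = 66.
Result: 66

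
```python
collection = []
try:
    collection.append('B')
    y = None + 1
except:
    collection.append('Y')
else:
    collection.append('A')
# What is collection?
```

Step-by-step execution trace:
1. try: `collection.append('B')` → collection = ['B'].
2. `y = None + 1` raises TypeError.
3. bare `except` matches → `collection.append('Y')` → collection = ['B', 'Y'].
4. `else` is skipped (an exception was raised).
Result: ['B', 'Y']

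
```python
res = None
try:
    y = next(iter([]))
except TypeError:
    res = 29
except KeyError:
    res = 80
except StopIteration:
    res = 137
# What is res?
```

Step-by-step execution trace:
1. `y = next(iter([]))` raises StopIteration.
2. `except TypeError` does not match StopIteration; skipped.
3. `except KeyError` does not match StopIteration; skipped.
4. `except StopIteration` matches → res = 137.
Result: 137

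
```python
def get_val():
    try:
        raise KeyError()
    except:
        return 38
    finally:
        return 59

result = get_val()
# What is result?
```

Step-by-step execution trace:
1. `get_val()` enters try: `raise KeyError()` raises KeyError.
2. bare `except` matches → `return 38` sets pending return value 38.
3. Before returning, `finally: return 59` runs and overrides the pending return.
4. get_val() returns 59 → result = 59.
Result: 59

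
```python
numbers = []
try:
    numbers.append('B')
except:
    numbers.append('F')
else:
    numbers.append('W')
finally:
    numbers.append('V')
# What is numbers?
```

Step-by-step execution trace:
1. try: `numbers.append('B')` → numbers = ['B']. No exception raised.
2. `except` is skipped.
3. `else` runs: `numbers.append('W')` → numbers = ['B', 'W'].
4. `finally` always runs: `numbers.append('V')` → numbers = ['B', 'W', 'V'].
Result: ['B', 'W', 'V']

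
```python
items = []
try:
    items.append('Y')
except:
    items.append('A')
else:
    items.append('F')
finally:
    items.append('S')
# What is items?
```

Step-by-step execution trace:
1. try: `items.append('Y')` → items = ['Y']. No exception raised.
2. `except` is skipped.
3. `else` runs: `items.append('F')` → items = ['Y', 'F'].
4. `finally` always runs: `items.append('S')` → items = ['Y', 'F', 'S'].
Result: ['Y', 'F', 'S']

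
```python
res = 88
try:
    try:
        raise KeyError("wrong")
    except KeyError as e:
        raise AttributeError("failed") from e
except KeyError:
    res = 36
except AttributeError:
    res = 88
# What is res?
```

Step-by-step execution trace:
1. Inner try raises KeyError; inner `except KeyError as e` catches it.
2. `raise AttributeError(...) from e` raises AttributeError (KeyError is attached as __cause__, but only AttributeError is active).
3. Outer `except KeyError` does not match AttributeError; skipped.
4. Outer `except AttributeError` matches → res = 88.
Result: 88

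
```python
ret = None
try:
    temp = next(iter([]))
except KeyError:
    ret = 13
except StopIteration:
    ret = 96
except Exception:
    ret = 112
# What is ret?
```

Step-by-step execution trace:
1. `temp = next(iter([]))` raises StopIteration.
2. `except KeyError` does not match StopIteration; skipped.
3. `except StopIteration` matches → ret = 96.
4. Remaining except clauses are skipped.
Result: 96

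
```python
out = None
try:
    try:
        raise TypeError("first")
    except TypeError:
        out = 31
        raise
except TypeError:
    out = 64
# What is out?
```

Step-by-step execution trace:
1. Inner try: `raise TypeError("first")` raises TypeError.
2. Inner `except TypeError` matches → out = 31.
3. bare `raise` re-raises the same TypeError.
4. Outer `except TypeError` matches → out = 64.
Result: 64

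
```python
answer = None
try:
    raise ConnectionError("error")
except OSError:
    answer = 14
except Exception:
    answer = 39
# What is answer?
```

Step-by-step execution trace:
1. `raise ConnectionError(...)` raises ConnectionError.
2. `except OSError` matches (ConnectionError is a subclass of OSError) → answer = 14.
3. `except Exception` is not reached.
Result: 14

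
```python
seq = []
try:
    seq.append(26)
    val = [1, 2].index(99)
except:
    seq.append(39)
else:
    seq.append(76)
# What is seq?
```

Step-by-step execution trace:
1. try: `seq.append(26)` → seq = [26].
2. `val = [1, 2].index(99)` raises ValueError.
3. bare `except` matches → `seq.append(39)` → seq = [26, 39].
4. `else` is skipped (an exception was raised).
Result: [26, 39]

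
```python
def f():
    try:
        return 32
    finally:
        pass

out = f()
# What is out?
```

Step-by-step execution trace:
1. `f()` enters try: `return 32` sets pending return value 32.
2. Before returning, `finally: pass` runs (no effect).
3. f() returns 32 → out = 32.
Result: 32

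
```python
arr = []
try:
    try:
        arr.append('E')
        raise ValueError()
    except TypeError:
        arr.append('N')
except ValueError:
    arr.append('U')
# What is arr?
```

Step-by-step execution trace:
1. Inner try: `arr.append('E')` → arr = ['E'].
2. `raise ValueError()` raises ValueError.
3. Inner `except TypeError` does not match ValueError; exception propagates to outer try.
4. Outer `except ValueError` matches → `arr.append('U')` → arr = ['E', 'U'].
Result: ['E', 'U']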